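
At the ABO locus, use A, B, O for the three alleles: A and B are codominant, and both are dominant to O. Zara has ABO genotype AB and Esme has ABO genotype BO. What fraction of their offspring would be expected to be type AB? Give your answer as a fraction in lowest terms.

ABO cross AB × BO → offspring phenotypes: 1/4 A, 1/2 B, 1/4 AB.
So P(type AB) = 1/4.

1/4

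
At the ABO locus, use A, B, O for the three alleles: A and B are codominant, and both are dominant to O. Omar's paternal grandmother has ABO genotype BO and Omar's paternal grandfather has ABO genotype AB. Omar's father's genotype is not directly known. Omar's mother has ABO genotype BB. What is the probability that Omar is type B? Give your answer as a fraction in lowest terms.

3/4

Omar's father's ABO genotype from BO × AB: 1/4 AB, 1/4 AO, 1/4 BB, 1/4 BO.
Crossing each possibility with the mother BB and summing P(type B): 1/4·1/2 + 1/4·1/2 + 1/4·1 + 1/4·1 = 3/4.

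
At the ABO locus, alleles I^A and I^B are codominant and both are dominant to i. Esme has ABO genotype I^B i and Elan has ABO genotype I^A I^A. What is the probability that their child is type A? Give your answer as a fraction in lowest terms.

1/2

ABO cross I^B i × I^A I^A → offspring phenotypes: 1/2 A, 1/2 AB.
So P(type A) = 1/2.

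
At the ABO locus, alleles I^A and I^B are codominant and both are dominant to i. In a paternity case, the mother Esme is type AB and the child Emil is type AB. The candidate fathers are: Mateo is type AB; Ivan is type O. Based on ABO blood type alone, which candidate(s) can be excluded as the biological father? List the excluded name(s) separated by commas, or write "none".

A candidate is excluded only if no genotype consistent with his phenotype could produce a type AB child with a type AB mother.
Ivan (type O): no genotype consistent with that phenotype can produce a type-AB child with a type-AB mother.

Ivan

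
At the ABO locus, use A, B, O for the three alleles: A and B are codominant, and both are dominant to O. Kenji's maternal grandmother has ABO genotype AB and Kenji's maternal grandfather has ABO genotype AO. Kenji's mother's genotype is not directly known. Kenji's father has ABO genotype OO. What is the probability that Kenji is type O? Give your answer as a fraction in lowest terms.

Kenji's mother's ABO genotype from AB × AO: 1/4 AA, 1/4 AB, 1/4 AO, 1/4 BO.
Crossing each possibility with the father OO and summing P(type O): 1/4·0 + 1/4·0 + 1/4·1/2 + 1/4·1/2 = 1/4.

1/4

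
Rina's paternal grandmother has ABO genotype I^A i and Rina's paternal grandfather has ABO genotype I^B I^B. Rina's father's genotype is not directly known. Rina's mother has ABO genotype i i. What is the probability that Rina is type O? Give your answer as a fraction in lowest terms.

1/4

Rina's father's ABO genotype from I^A i × I^B I^B: 1/2 I^A I^B, 1/2 I^B i.
Crossing each possibility with the mother i i and summing P(type O): 1/2·0 + 1/2·1/2 = 1/4.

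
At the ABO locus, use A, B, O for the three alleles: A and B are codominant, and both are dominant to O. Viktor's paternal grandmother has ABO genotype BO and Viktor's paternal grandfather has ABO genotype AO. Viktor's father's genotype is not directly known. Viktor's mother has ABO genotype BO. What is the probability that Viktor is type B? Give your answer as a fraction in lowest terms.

1/2

Viktor's father's ABO genotype from BO × AO: 1/4 AB, 1/4 AO, 1/4 BO, 1/4 OO.
Crossing each possibility with the mother BO and summing P(type B): 1/4·1/2 + 1/4·1/4 + 1/4·3/4 + 1/4·1/2 = 1/2.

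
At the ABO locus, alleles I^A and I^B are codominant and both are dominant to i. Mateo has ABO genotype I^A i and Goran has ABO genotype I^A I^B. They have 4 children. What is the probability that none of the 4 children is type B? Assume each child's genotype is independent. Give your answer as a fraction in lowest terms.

81/256

ABO cross I^A i × I^A I^B → 1/2 A, 1/4 B, 1/4 AB.
So P(type B) = 1/4 per child.
P(not type B) = 3/4 for one child; (3/4)^4 = 81/256.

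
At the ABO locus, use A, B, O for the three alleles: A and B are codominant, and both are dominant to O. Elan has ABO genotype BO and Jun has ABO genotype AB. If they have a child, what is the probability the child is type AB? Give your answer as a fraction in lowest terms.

ABO cross BO × AB → offspring phenotypes: 1/4 A, 1/2 B, 1/4 AB.
So P(type AB) = 1/4.

1/4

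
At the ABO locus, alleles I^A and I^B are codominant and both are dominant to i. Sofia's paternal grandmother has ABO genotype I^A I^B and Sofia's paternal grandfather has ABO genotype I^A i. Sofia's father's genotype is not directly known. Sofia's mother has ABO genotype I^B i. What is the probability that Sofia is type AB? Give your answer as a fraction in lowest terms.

Sofia's father's ABO genotype from I^A I^B × I^A i: 1/4 I^A I^A, 1/4 I^A I^B, 1/4 I^A i, 1/4 I^B i.
Crossing each possibility with the mother I^B i and summing P(type AB): 1/4·1/2 + 1/4·1/4 + 1/4·1/4 + 1/4·0 = 1/4.

1/4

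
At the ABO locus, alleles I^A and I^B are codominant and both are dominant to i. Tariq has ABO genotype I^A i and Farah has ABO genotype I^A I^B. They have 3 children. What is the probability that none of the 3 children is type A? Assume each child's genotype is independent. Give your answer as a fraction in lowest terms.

ABO cross I^A i × I^A I^B → 1/2 A, 1/4 B, 1/4 AB.
So P(type A) = 1/2 per child.
P(not type A) = 1/2 for one child; (1/2)^3 = 1/8.

1/8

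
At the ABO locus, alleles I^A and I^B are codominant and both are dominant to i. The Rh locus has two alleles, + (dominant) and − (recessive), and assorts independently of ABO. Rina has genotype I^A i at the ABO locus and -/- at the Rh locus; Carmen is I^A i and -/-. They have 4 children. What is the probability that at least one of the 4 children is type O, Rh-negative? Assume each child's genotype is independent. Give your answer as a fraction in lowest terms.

ABO cross I^A i × I^A i → 1/4 O, 3/4 A.
Rh cross -/- × -/- → 1 Rh-; so P(type O, Rh-negative) = 1/4 × 1 = 1/4 per child.
P(none) = (3/4)^4 = 81/256; P(at least one) = 1 − 81/256 = 175/256.

175/256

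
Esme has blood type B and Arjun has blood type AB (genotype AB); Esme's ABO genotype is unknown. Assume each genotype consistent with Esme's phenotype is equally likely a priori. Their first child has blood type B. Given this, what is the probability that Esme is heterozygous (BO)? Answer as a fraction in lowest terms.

1/2

Possible genotypes: Esme ∈ {BB, BO}; Arjun ∈ {AB}.
Weight each parental genotype pair by prior × P(type-B child):
  BB × AB: posterior weight 1/2.
  BO × AB: posterior weight 1/2.
Sum the posterior weight over pairs where Esme is BO: 1/2.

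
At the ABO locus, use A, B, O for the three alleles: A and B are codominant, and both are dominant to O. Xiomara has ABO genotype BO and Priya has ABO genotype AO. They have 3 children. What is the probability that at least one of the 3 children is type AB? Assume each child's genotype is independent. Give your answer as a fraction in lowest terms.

37/64

ABO cross BO × AO → 1/4 O, 1/4 A, 1/4 B, 1/4 AB.
So P(type AB) = 1/4 per child.
P(none) = (3/4)^3 = 27/64; P(at least one) = 1 − 27/64 = 37/64.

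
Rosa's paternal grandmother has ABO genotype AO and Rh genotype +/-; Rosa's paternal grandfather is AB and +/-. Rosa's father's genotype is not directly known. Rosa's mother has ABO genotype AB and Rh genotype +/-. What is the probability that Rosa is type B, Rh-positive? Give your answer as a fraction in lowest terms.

Rosa's father's ABO genotype from AO × AB: 1/4 AA, 1/4 AB, 1/4 AO, 1/4 BO.
Crossing each possibility with the mother AB and summing P(type B): 1/4·0 + 1/4·1/4 + 1/4·1/4 + 1/4·1/2 = 1/4.
Similarly for Rh via the father's Rh distribution: P(Rh+) = 3/4.
Independent loci: 1/4 × 3/4 = 3/16.

3/16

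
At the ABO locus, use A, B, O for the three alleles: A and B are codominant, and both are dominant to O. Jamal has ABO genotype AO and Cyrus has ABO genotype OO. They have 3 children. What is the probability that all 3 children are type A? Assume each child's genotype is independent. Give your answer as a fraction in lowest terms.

ABO cross AO × OO → 1/2 O, 1/2 A.
So P(type A) = 1/2 per child.
All 3 independent: (1/2)^3 = 1/8.

1/8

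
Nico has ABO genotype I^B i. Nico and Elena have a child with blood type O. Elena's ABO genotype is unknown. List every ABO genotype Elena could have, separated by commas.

I^A i, I^B i, i i

For each candidate genotype of Elena, check whether crossing it with I^B i can produce every observed child phenotype.
  I^A I^A → possible child types {A, AB} ✗
  I^A I^B → possible child types {A, B, AB} ✗
  I^A i → possible child types {O, A, B, AB} ✓
  I^B I^B → possible child types {B} ✗
  I^B i → possible child types {O, B} ✓
  i i → possible child types {O, B} ✓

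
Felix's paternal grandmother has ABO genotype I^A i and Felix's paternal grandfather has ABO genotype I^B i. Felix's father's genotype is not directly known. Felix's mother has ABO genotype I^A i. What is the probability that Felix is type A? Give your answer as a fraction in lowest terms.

Felix's father's ABO genotype from I^A i × I^B i: 1/4 I^A I^B, 1/4 I^A i, 1/4 I^B i, 1/4 i i.
Crossing each possibility with the mother I^A i and summing P(type A): 1/4·1/2 + 1/4·3/4 + 1/4·1/4 + 1/4·1/2 = 1/2.

1/2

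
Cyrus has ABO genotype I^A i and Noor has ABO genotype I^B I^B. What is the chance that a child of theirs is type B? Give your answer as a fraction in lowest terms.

ABO cross I^A i × I^B I^B → offspring phenotypes: 1/2 B, 1/2 AB.
So P(type B) = 1/2.

1/2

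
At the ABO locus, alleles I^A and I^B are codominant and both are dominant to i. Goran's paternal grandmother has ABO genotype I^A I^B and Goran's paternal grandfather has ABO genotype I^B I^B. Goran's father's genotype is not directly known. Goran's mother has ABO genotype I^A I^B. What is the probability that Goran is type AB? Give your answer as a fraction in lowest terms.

1/2

Goran's father's ABO genotype from I^A I^B × I^B I^B: 1/2 I^A I^B, 1/2 I^B I^B.
Crossing each possibility with the mother I^A I^B and summing P(type AB): 1/2·1/2 + 1/2·1/2 = 1/2.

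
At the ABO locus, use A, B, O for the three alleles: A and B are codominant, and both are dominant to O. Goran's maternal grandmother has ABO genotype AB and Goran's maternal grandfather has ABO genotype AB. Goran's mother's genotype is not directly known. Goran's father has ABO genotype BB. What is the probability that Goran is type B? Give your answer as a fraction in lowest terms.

Goran's mother's ABO genotype from AB × AB: 1/4 AA, 1/2 AB, 1/4 BB.
Crossing each possibility with the father BB and summing P(type B): 1/4·0 + 1/2·1/2 + 1/4·1 = 1/2.

1/2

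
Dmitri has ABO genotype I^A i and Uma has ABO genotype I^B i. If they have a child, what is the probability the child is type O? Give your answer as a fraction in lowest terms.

ABO cross I^A i × I^B i → offspring phenotypes: 1/4 O, 1/4 A, 1/4 B, 1/4 AB.
So P(type O) = 1/4.

1/4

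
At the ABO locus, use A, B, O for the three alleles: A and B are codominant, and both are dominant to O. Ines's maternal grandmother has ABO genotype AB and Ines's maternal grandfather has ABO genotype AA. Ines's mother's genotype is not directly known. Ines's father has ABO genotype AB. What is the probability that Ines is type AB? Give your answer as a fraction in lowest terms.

1/2

Ines's mother's ABO genotype from AB × AA: 1/2 AA, 1/2 AB.
Crossing each possibility with the father AB and summing P(type AB): 1/2·1/2 + 1/2·1/2 = 1/2.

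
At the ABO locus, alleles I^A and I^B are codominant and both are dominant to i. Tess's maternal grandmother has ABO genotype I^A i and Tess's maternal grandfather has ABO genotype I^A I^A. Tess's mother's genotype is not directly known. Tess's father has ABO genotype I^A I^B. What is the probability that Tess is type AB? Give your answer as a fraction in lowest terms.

3/8

Tess's mother's ABO genotype from I^A i × I^A I^A: 1/2 I^A I^A, 1/2 I^A i.
Crossing each possibility with the father I^A I^B and summing P(type AB): 1/2·1/2 + 1/2·1/4 = 3/8.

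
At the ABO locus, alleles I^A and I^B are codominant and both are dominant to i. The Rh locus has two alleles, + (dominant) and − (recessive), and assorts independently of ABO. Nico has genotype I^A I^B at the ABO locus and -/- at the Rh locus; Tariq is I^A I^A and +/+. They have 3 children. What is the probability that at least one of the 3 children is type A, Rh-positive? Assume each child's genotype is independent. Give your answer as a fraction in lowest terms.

ABO cross I^A I^B × I^A I^A → 1/2 A, 1/2 AB.
Rh cross -/- × +/+ → 1 Rh+; so P(type A, Rh-positive) = 1/2 × 1 = 1/2 per child.
P(none) = (1/2)^3 = 1/8; P(at least one) = 1 − 1/8 = 7/8.

7/8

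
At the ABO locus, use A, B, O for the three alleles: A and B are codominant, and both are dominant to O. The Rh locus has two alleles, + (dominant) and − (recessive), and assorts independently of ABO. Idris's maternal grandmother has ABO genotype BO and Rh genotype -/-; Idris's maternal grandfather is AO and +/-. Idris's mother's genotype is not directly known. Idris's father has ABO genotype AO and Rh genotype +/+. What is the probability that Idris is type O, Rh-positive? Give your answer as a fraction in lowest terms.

Idris's mother's ABO genotype from BO × AO: 1/4 AB, 1/4 AO, 1/4 BO, 1/4 OO.
Crossing each possibility with the father AO and summing P(type O): 1/4·0 + 1/4·1/4 + 1/4·1/4 + 1/4·1/2 = 1/4.
Similarly for Rh via the mother's Rh distribution: P(Rh+) = 1.
Independent loci: 1/4 × 1 = 1/4.

1/4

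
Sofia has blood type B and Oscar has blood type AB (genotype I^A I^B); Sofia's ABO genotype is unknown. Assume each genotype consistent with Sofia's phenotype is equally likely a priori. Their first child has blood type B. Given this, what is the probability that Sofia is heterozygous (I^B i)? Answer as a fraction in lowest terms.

Possible genotypes: Sofia ∈ {I^B I^B, I^B i}; Oscar ∈ {I^A I^B}.
Weight each parental genotype pair by prior × P(type-B child):
  I^B I^B × I^A I^B: posterior weight 1/2.
  I^B i × I^A I^B: posterior weight 1/2.
Sum the posterior weight over pairs where Sofia is I^B i: 1/2.

1/2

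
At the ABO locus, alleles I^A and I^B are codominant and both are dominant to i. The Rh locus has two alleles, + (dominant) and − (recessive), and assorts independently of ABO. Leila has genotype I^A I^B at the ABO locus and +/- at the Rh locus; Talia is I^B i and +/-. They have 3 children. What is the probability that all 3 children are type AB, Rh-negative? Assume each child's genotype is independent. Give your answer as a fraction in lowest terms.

1/4096

ABO cross I^A I^B × I^B i → 1/4 A, 1/2 B, 1/4 AB.
Rh cross +/- × +/- → 3/4 Rh+, 1/4 Rh-; so P(type AB, Rh-negative) = 1/4 × 1/4 = 1/16 per child.
All 3 independent: (1/16)^3 = 1/4096.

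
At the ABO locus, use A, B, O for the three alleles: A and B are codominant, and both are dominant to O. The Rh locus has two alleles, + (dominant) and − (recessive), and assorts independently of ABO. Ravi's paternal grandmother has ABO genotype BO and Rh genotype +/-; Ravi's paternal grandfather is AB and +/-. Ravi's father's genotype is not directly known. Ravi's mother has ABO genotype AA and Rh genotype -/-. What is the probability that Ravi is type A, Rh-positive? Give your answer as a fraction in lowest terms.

1/4

Ravi's father's ABO genotype from BO × AB: 1/4 AB, 1/4 AO, 1/4 BB, 1/4 BO.
Crossing each possibility with the mother AA and summing P(type A): 1/4·1/2 + 1/4·1 + 1/4·0 + 1/4·1/2 = 1/2.
Similarly for Rh via the father's Rh distribution: P(Rh+) = 1/2.
Independent loci: 1/2 × 1/2 = 1/4.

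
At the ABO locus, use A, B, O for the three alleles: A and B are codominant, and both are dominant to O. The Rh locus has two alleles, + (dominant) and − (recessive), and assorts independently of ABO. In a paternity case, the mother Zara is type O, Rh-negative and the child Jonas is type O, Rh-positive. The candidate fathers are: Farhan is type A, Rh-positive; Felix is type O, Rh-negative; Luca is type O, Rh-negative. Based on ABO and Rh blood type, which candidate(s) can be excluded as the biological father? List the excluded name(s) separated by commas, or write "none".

A candidate is excluded only if no genotype consistent with his phenotype could produce a type O, Rh-positive child with a type O, Rh-negative mother.
Felix (type O, Rh-): no genotype consistent with that phenotype can produce a type-O Rh+ child with a type-O mother.
Luca (type O, Rh-): no genotype consistent with that phenotype can produce a type-O Rh+ child with a type-O mother.

Felix, Luca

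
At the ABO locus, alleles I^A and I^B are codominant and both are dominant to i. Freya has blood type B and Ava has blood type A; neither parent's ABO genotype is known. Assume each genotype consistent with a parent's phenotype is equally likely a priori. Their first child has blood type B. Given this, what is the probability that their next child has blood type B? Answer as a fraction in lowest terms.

Possible genotypes: Freya ∈ {I^B I^B, I^B i}; Ava ∈ {I^A I^A, I^A i}.
Weight each parental genotype pair by prior × P(type-B child):
  I^B I^B × I^A i: posterior weight 2/3; P(next child type B) = 1/2.
  I^B i × I^A i: posterior weight 1/3; P(next child type B) = 1/4.
Weighted sum = 5/12.

5/12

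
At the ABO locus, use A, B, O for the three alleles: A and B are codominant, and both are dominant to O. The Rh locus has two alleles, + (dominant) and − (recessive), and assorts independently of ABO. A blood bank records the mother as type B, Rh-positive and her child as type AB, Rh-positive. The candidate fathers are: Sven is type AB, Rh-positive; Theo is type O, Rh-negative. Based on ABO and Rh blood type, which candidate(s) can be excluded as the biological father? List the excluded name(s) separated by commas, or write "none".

Theo

A candidate is excluded only if no genotype consistent with his phenotype could produce a type AB, Rh-positive child with a type B, Rh-positive mother.
Theo (type O, Rh-): no genotype consistent with that phenotype can produce a type-AB Rh+ child with a type-B mother.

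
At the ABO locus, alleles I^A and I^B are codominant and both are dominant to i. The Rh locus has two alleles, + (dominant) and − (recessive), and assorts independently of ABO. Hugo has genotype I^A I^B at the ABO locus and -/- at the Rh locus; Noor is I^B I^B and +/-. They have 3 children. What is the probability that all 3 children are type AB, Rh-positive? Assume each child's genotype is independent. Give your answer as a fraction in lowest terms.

1/64

ABO cross I^A I^B × I^B I^B → 1/2 B, 1/2 AB.
Rh cross -/- × +/- → 1/2 Rh+, 1/2 Rh-; so P(type AB, Rh-positive) = 1/2 × 1/2 = 1/4 per child.
All 3 independent: (1/4)^3 = 1/64.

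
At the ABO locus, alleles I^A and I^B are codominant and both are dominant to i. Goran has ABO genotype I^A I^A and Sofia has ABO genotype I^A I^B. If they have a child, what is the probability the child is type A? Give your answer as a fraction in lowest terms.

ABO cross I^A I^A × I^A I^B → offspring phenotypes: 1/2 A, 1/2 AB.
So P(type A) = 1/2.

1/2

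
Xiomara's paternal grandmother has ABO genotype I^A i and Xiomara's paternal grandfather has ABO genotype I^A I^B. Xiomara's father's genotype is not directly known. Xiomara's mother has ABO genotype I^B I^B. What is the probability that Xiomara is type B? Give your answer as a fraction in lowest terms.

1/2

Xiomara's father's ABO genotype from I^A i × I^A I^B: 1/4 I^A I^A, 1/4 I^A I^B, 1/4 I^A i, 1/4 I^B i.
Crossing each possibility with the mother I^B I^B and summing P(type B): 1/4·0 + 1/4·1/2 + 1/4·1/2 + 1/4·1 = 1/2.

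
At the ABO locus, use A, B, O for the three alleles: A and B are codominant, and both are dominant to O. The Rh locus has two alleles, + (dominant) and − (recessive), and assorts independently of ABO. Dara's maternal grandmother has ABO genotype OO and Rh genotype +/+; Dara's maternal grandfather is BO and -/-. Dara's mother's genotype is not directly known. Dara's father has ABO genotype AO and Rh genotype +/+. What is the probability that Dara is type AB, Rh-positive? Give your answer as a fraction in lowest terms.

Dara's mother's ABO genotype from OO × BO: 1/2 BO, 1/2 OO.
Crossing each possibility with the father AO and summing P(type AB): 1/2·1/4 + 1/2·0 = 1/8.
Similarly for Rh via the mother's Rh distribution: P(Rh+) = 1.
Independent loci: 1/8 × 1 = 1/8.

1/8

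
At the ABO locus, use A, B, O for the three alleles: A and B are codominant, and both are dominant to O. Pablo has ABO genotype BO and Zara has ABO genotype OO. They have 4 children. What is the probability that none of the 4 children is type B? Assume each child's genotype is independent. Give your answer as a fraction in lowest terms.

1/16

ABO cross BO × OO → 1/2 O, 1/2 B.
So P(type B) = 1/2 per child.
P(not type B) = 1/2 for one child; (1/2)^4 = 1/16.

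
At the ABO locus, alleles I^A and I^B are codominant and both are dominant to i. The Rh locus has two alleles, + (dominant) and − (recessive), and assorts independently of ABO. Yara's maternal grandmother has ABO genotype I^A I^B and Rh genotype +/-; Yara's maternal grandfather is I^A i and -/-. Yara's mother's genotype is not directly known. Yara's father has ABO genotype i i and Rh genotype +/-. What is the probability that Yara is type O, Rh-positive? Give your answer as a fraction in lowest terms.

Yara's mother's ABO genotype from I^A I^B × I^A i: 1/4 I^A I^A, 1/4 I^A I^B, 1/4 I^A i, 1/4 I^B i.
Crossing each possibility with the father i i and summing P(type O): 1/4·0 + 1/4·0 + 1/4·1/2 + 1/4·1/2 = 1/4.
Similarly for Rh via the mother's Rh distribution: P(Rh+) = 5/8.
Independent loci: 1/4 × 5/8 = 5/32.

5/32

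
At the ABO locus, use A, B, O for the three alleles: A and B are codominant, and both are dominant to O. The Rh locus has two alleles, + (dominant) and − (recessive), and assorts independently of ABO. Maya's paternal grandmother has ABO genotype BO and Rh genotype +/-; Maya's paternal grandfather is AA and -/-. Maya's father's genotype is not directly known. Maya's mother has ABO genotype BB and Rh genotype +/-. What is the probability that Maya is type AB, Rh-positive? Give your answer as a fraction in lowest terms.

5/16

Maya's father's ABO genotype from BO × AA: 1/2 AB, 1/2 AO.
Crossing each possibility with the mother BB and summing P(type AB): 1/2·1/2 + 1/2·1/2 = 1/2.
Similarly for Rh via the father's Rh distribution: P(Rh+) = 5/8.
Independent loci: 1/2 × 5/8 = 5/16.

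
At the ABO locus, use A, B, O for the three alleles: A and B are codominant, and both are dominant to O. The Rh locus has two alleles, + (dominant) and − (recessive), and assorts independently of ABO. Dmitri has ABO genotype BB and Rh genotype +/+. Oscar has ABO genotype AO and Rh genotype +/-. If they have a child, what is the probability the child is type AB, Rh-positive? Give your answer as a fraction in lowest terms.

1/2

ABO cross BB × AO → offspring phenotypes: 1/2 B, 1/2 AB.
Rh cross +/+ × +/- → 1 Rh+.
Independent loci: P(type AB, Rh-positive) = 1/2 × 1 = 1/2.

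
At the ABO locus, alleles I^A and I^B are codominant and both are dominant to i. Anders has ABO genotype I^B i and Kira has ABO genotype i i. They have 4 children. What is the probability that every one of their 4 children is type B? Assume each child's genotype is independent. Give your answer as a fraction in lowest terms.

ABO cross I^B i × i i → 1/2 O, 1/2 B.
So P(type B) = 1/2 per child.
All 4 independent: (1/2)^4 = 1/16.

1/16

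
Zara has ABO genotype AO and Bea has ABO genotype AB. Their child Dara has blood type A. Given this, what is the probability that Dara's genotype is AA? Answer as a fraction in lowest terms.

1/2

Cross AO × AB → 1/4 AA, 1/4 AB, 1/4 AO, 1/4 BO.
Type-A genotypes among offspring: AA (1/4), AO (1/4); total 1/2.
P(AA | type A) = (1/4) / (1/2) = 1/2.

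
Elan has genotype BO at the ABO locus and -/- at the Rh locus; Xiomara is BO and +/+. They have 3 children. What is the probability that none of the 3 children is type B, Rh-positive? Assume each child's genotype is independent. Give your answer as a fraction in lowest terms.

1/64

ABO cross BO × BO → 1/4 O, 3/4 B.
Rh cross -/- × +/+ → 1 Rh+; so P(type B, Rh-positive) = 3/4 × 1 = 3/4 per child.
P(not type B, Rh-positive) = 1/4 for one child; (1/4)^3 = 1/64.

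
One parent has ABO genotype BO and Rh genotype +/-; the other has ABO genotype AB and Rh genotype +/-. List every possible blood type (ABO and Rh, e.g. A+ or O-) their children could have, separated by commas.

Gametes from BO × AB give offspring ABO genotypes AB, AO, BB, BO, i.e. phenotypes A, B, AB.
Rh cross +/- × +/- → phenotypes Rh+, Rh-.
Combining independently: A+, A-, B+, B-, AB+, AB-.

A+, A-, B+, B-, AB+, AB-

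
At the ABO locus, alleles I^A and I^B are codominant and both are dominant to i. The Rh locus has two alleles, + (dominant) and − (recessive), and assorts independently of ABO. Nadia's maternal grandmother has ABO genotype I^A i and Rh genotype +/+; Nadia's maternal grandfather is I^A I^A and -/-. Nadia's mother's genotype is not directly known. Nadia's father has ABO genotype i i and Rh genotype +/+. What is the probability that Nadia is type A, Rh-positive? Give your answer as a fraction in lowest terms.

3/4

Nadia's mother's ABO genotype from I^A i × I^A I^A: 1/2 I^A I^A, 1/2 I^A i.
Crossing each possibility with the father i i and summing P(type A): 1/2·1 + 1/2·1/2 = 3/4.
Similarly for Rh via the mother's Rh distribution: P(Rh+) = 1.
Independent loci: 3/4 × 1 = 3/4.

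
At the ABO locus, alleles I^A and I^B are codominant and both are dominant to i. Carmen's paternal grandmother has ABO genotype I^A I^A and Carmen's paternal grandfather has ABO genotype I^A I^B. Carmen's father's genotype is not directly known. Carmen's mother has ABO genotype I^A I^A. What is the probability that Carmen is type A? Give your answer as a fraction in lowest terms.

Carmen's father's ABO genotype from I^A I^A × I^A I^B: 1/2 I^A I^A, 1/2 I^A I^B.
Crossing each possibility with the mother I^A I^A and summing P(type A): 1/2·1 + 1/2·1/2 = 3/4.

3/4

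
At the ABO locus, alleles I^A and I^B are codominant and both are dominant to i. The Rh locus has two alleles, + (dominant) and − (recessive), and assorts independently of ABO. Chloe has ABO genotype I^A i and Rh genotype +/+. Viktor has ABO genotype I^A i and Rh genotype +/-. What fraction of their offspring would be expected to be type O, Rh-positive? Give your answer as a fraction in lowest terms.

ABO cross I^A i × I^A i → offspring phenotypes: 1/4 O, 3/4 A.
Rh cross +/+ × +/- → 1 Rh+.
Independent loci: P(type O, Rh-positive) = 1/4 × 1 = 1/4.

1/4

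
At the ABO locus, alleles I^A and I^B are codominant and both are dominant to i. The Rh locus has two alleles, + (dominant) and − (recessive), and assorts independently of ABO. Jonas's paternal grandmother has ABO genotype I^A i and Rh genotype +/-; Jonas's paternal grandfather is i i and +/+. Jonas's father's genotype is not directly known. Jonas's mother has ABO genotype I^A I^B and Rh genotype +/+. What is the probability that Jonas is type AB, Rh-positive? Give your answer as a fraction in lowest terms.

Jonas's father's ABO genotype from I^A i × i i: 1/2 I^A i, 1/2 i i.
Crossing each possibility with the mother I^A I^B and summing P(type AB): 1/2·1/4 + 1/2·0 = 1/8.
Similarly for Rh via the father's Rh distribution: P(Rh+) = 1.
Independent loci: 1/8 × 1 = 1/8.

1/8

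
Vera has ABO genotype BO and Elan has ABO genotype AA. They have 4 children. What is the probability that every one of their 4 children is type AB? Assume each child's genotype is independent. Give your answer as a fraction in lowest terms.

ABO cross BO × AA → 1/2 A, 1/2 AB.
So P(type AB) = 1/2 per child.
All 4 independent: (1/2)^4 = 1/16.

1/16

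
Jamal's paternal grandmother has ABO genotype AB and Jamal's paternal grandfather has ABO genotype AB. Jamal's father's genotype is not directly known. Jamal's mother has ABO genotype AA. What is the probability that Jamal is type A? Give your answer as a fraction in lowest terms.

1/2

Jamal's father's ABO genotype from AB × AB: 1/4 AA, 1/2 AB, 1/4 BB.
Crossing each possibility with the mother AA and summing P(type A): 1/4·1 + 1/2·1/2 + 1/4·0 = 1/2.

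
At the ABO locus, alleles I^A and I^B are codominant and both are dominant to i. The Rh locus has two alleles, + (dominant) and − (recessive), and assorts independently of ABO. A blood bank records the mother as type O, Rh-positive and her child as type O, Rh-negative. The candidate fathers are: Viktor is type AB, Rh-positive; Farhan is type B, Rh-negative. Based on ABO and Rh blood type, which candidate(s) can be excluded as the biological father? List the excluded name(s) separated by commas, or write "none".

A candidate is excluded only if no genotype consistent with his phenotype could produce a type O, Rh-negative child with a type O, Rh-positive mother.
Viktor (type AB, Rh+): no genotype consistent with that phenotype can produce a type-O Rh- child with a type-O mother.

Viktor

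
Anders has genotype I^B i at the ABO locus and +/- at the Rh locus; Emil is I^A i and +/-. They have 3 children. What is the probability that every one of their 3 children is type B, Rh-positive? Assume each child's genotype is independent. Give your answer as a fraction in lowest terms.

ABO cross I^B i × I^A i → 1/4 O, 1/4 A, 1/4 B, 1/4 AB.
Rh cross +/- × +/- → 3/4 Rh+, 1/4 Rh-; so P(type B, Rh-positive) = 1/4 × 3/4 = 3/16 per child.
All 3 independent: (3/16)^3 = 27/4096.

27/4096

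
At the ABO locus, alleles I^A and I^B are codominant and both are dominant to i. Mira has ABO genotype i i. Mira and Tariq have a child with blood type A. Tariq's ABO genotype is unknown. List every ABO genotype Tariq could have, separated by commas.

For each candidate genotype of Tariq, check whether crossing it with i i can produce every observed child phenotype.
  I^A I^A → possible child types {A} ✓
  I^A I^B → possible child types {A, B} ✓
  I^A i → possible child types {O, A} ✓
  I^B I^B → possible child types {B} ✗
  I^B i → possible child types {O, B} ✗
  i i → possible child types {O} ✗

I^A I^A, I^A I^B, I^A i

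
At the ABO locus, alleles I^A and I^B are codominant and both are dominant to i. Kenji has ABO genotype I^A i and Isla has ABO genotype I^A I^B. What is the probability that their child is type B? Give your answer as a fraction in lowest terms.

1/4

ABO cross I^A i × I^A I^B → offspring phenotypes: 1/2 A, 1/4 B, 1/4 AB.
So P(type B) = 1/4.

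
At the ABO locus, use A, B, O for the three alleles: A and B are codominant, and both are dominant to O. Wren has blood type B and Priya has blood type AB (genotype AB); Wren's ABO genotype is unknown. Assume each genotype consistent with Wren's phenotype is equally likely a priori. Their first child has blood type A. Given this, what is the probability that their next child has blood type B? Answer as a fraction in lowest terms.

Possible genotypes: Wren ∈ {BB, BO}; Priya ∈ {AB}.
Weight each parental genotype pair by prior × P(type-A child):
  BO × AB: posterior weight 1; P(next child type B) = 1/2.
Weighted sum = 1/2.

1/2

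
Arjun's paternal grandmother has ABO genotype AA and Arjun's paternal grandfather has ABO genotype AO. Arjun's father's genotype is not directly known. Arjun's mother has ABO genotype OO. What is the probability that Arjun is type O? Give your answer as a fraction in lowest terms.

1/4

Arjun's father's ABO genotype from AA × AO: 1/2 AA, 1/2 AO.
Crossing each possibility with the mother OO and summing P(type O): 1/2·0 + 1/2·1/2 = 1/4.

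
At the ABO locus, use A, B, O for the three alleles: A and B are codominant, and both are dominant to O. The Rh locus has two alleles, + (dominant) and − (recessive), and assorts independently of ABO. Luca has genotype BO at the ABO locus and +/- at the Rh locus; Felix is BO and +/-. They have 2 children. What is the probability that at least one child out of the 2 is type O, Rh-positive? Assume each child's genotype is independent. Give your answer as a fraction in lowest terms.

87/256

ABO cross BO × BO → 1/4 O, 3/4 B.
Rh cross +/- × +/- → 3/4 Rh+, 1/4 Rh-; so P(type O, Rh-positive) = 1/4 × 3/4 = 3/16 per child.
P(none) = (13/16)^2 = 169/256; P(at least one) = 1 − 169/256 = 87/256.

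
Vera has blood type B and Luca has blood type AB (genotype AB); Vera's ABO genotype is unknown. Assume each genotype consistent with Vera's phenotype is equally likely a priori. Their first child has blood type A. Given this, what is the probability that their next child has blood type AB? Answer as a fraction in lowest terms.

1/4

Possible genotypes: Vera ∈ {BB, BO}; Luca ∈ {AB}.
Weight each parental genotype pair by prior × P(type-A child):
  BO × AB: posterior weight 1; P(next child type AB) = 1/4.
Weighted sum = 1/4.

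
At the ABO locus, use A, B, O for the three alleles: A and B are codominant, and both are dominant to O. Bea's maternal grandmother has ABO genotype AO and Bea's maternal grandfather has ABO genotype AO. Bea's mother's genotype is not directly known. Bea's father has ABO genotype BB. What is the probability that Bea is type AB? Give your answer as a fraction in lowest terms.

1/2

Bea's mother's ABO genotype from AO × AO: 1/4 AA, 1/2 AO, 1/4 OO.
Crossing each possibility with the father BB and summing P(type AB): 1/4·1 + 1/2·1/2 + 1/4·0 = 1/2.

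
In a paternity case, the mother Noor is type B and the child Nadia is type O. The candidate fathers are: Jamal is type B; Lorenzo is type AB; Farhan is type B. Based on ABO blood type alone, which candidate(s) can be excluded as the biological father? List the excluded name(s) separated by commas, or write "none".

A candidate is excluded only if no genotype consistent with his phenotype could produce a type O child with a type B mother.
Lorenzo (type AB): no genotype consistent with that phenotype can produce a type-O child with a type-B mother.

Lorenzo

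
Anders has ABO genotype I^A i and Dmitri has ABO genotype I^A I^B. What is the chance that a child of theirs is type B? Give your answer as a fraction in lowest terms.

ABO cross I^A i × I^A I^B → offspring phenotypes: 1/2 A, 1/4 B, 1/4 AB.
So P(type B) = 1/4.

1/4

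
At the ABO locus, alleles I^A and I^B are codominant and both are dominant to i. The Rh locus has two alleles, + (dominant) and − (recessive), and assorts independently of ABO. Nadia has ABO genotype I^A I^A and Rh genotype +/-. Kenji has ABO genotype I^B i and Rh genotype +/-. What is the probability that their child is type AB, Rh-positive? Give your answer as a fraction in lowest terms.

ABO cross I^A I^A × I^B i → offspring phenotypes: 1/2 A, 1/2 AB.
Rh cross +/- × +/- → 3/4 Rh+, 1/4 Rh-.
Independent loci: P(type AB, Rh-positive) = 1/2 × 3/4 = 3/8.

3/8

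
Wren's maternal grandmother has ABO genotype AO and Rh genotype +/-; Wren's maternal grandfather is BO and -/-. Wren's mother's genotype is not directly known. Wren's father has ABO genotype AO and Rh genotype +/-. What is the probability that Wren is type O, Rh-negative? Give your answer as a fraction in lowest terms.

3/32

Wren's mother's ABO genotype from AO × BO: 1/4 AB, 1/4 AO, 1/4 BO, 1/4 OO.
Crossing each possibility with the father AO and summing P(type O): 1/4·0 + 1/4·1/4 + 1/4·1/4 + 1/4·1/2 = 1/4.
Similarly for Rh via the mother's Rh distribution: P(Rh-) = 3/8.
Independent loci: 1/4 × 3/8 = 3/32.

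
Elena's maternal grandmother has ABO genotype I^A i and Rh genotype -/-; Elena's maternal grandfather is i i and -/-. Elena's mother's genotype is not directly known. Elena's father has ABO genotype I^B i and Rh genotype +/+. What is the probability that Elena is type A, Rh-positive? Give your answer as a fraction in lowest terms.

Elena's mother's ABO genotype from I^A i × i i: 1/2 I^A i, 1/2 i i.
Crossing each possibility with the father I^B i and summing P(type A): 1/2·1/4 + 1/2·0 = 1/8.
Similarly for Rh via the mother's Rh distribution: P(Rh+) = 1.
Independent loci: 1/8 × 1 = 1/8.

1/8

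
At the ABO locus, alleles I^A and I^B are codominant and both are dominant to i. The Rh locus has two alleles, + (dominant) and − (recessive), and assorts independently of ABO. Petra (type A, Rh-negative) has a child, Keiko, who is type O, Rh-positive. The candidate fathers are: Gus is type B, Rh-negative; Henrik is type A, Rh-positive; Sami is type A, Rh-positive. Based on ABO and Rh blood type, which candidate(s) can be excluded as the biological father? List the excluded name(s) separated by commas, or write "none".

A candidate is excluded only if no genotype consistent with his phenotype could produce a type O, Rh-positive child with a type A, Rh-negative mother.
Gus (type B, Rh-): no genotype consistent with that phenotype can produce a type-O Rh+ child with a type-A mother.

Gus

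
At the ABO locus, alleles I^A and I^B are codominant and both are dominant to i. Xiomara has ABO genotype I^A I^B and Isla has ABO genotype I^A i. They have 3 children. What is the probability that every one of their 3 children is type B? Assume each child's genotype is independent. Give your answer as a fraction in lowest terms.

ABO cross I^A I^B × I^A i → 1/2 A, 1/4 B, 1/4 AB.
So P(type B) = 1/4 per child.
All 3 independent: (1/4)^3 = 1/64.

1/64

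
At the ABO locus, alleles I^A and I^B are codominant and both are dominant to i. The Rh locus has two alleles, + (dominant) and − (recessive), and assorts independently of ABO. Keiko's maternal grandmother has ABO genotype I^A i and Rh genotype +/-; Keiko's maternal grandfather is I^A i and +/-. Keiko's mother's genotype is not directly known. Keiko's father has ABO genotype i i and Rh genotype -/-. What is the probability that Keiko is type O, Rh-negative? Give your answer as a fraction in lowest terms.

1/4

Keiko's mother's ABO genotype from I^A i × I^A i: 1/4 I^A I^A, 1/2 I^A i, 1/4 i i.
Crossing each possibility with the father i i and summing P(type O): 1/4·0 + 1/2·1/2 + 1/4·1 = 1/2.
Similarly for Rh via the mother's Rh distribution: P(Rh-) = 1/2.
Independent loci: 1/2 × 1/2 = 1/4.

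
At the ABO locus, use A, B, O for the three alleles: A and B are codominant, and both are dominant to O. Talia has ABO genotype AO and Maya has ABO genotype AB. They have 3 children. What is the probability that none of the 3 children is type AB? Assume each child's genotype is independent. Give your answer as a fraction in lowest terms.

ABO cross AO × AB → 1/2 A, 1/4 B, 1/4 AB.
So P(type AB) = 1/4 per child.
P(not type AB) = 3/4 for one child; (3/4)^3 = 27/64.

27/64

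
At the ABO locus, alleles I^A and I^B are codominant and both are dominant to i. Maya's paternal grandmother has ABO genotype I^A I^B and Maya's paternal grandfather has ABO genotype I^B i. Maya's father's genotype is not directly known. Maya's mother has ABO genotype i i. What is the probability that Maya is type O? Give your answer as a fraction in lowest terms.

1/4

Maya's father's ABO genotype from I^A I^B × I^B i: 1/4 I^A I^B, 1/4 I^A i, 1/4 I^B I^B, 1/4 I^B i.
Crossing each possibility with the mother i i and summing P(type O): 1/4·0 + 1/4·1/2 + 1/4·0 + 1/4·1/2 = 1/4.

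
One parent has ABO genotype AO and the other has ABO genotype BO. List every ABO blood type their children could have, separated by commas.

Gametes from AO × BO give offspring ABO genotypes AB, AO, BO, OO, i.e. phenotypes O, A, B, AB.

O, A, B, AB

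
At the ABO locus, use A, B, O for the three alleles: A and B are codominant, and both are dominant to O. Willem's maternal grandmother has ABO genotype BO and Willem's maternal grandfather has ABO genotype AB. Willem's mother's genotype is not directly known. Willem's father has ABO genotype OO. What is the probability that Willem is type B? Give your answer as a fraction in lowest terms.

Willem's mother's ABO genotype from BO × AB: 1/4 AB, 1/4 AO, 1/4 BB, 1/4 BO.
Crossing each possibility with the father OO and summing P(type B): 1/4·1/2 + 1/4·0 + 1/4·1 + 1/4·1/2 = 1/2.

1/2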